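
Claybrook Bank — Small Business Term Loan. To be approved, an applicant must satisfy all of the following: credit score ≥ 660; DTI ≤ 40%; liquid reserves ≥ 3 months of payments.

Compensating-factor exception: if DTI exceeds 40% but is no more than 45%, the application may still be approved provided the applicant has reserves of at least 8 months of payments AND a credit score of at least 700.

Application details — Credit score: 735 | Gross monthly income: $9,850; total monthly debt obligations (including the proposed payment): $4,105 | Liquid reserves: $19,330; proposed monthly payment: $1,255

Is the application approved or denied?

Credit score 735 ≥ 660 (meets base)
DTI = 4,105/9,850 = 41.7% > 40% — standard DTI limit exceeded.
Reserves: 19,330 ÷ 1,255 = 15.4 months (meets 3-month minimum)
DTI 41.7% is within the 40%–45% exception band; checking compensating factors.
Override check — reserves: 15.4 mo (ok); score: 735 (ok).
Both compensating conditions met → exception applies.

Approved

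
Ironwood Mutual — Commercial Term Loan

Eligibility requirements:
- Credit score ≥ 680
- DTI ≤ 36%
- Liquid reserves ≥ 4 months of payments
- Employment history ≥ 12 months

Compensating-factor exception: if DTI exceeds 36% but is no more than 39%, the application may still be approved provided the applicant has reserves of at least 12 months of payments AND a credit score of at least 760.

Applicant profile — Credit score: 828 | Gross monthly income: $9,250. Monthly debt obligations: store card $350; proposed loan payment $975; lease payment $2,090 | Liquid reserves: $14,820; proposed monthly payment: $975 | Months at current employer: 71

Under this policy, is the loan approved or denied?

Credit score 828 ≥ 680 (meets base)
Total debts = (350 + 975 + 2,090) = 3,415. DTI = 3,415/9,250 = 36.9% > 36% — standard DTI limit exceeded.
Reserves = 14,820/975 = 15.2 months ≥ 4
Employment 71 ≥ 12 months
36.9% falls in the override range (36%–39%), so the compensating-factor test applies.
Reserves 15.2 ≥ 12 months; credit score 828 ≥ 760.
Both override conditions satisfied; DTI exception granted.

Approved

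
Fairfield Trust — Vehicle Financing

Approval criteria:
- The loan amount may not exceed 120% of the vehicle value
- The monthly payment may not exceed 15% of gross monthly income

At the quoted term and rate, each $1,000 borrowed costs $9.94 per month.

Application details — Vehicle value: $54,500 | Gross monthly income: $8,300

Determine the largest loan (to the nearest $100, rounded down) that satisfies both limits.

Payment cap: 15% × $8,300 = $1,245/month.
At $9.94 per $1,000, that supports 1,245/9.94 × 1,000 ≈ $125,251 → $125,200.
LTV cap: 120% × $54,500 = $65,400 → $65,400.
Binding constraint: loan-to-value.

$65,400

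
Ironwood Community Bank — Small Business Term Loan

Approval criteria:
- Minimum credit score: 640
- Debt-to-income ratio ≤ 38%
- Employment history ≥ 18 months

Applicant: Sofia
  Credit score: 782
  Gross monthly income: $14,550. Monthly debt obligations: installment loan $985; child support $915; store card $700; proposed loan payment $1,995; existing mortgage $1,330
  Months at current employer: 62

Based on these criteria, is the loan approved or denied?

Denied

Credit score 782 ≥ 640 (meets)
Total monthly debts = (985 + 915 + 700 + 1,995 + 1,330) = 5,925. DTI: 5,925 ÷ 14,550 = 40.7%, exceeds the 38% cap
Employment 62 ≥ 18 months
Fails on DTI.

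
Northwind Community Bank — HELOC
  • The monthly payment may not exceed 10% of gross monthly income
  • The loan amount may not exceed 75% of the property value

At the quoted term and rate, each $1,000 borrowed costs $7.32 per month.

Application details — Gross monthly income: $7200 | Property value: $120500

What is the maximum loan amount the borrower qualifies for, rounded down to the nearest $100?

Payment cap: 10% × $7,200 = $720/month.
At $7.32 per $1,000, that supports 720/7.32 × 1,000 ≈ $98,360 → $98,300.
LTV cap: 75% × $120,500 = $90,375 → $90,300.
Binding constraint: loan-to-value.

$90,300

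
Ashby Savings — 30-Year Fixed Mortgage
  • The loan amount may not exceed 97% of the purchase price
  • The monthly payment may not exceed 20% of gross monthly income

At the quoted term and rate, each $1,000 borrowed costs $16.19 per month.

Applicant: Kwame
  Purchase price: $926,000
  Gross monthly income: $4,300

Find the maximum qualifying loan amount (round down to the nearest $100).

Payment cap: 20% × $4,300 = $860/month.
At $16.19 per $1,000, that supports 860/16.19 × 1,000 ≈ $53,119 → $53,100.
LTV cap: 97% × $926,000 = $898,220 → $898,200.
Binding constraint: payment-to-income.

$53,100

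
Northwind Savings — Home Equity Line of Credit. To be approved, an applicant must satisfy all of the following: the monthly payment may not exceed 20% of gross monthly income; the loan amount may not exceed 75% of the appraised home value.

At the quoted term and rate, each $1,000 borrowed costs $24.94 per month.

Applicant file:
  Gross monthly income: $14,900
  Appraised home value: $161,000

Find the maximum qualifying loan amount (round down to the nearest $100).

Payment cap: 20% × $14,900 = $2,980/month.
At $24.94 per $1,000, that supports 2,980/24.94 × 1,000 ≈ $119,486 → $119,400.
LTV cap: 75% × $161,000 = $120,750 → $120,700.
Binding constraint: payment-to-income.

$119,400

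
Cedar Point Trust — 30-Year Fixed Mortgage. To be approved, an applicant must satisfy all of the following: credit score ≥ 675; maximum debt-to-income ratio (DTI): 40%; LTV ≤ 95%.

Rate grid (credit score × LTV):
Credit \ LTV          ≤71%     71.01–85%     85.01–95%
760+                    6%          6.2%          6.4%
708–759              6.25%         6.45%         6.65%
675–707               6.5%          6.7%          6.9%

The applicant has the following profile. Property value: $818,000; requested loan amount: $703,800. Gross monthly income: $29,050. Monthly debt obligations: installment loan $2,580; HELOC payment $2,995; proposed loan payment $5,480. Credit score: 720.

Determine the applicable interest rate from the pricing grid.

6.65%

Credit score 720 ≥ 675; Total monthly debts = (2,580 + 2,995 + 5,480) = 11,055. DTI = 11,055/29,050 = 38.1% ≤ 40%
Loan-to-value = 703,800/818,000 = 86% — pass (95% max)
Score 720 is in the 708–759 band; LTV 86% is in the 85.01–95% band → 6.65%.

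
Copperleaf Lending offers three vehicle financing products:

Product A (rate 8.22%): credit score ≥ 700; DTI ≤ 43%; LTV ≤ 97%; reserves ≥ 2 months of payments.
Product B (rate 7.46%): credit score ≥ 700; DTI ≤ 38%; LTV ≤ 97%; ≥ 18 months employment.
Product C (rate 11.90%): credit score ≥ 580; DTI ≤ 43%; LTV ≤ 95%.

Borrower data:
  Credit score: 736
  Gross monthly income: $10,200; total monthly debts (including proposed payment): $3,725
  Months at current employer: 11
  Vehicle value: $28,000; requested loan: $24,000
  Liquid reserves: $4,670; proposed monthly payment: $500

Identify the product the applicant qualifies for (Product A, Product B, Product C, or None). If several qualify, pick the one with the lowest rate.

DTI = 3,725/10,200 = 36.5%.
LTV = 24,000/28,000 = 85.7%.
Reserves = 4,670/500 = 9.3 months.
Product A: score 736 ≥ 700; DTI 36.5% ≤ 43%; LTV 85.7% ≤ 97%; reserves 9.3 ≥ 2 mo → qualifies.
Product B: score 736 ≥ 700; DTI 36.5% ≤ 38%; LTV 85.7% ≤ 97%; employment 11 < 18 mo → does not qualify.
Product C: score 736 ≥ 580; DTI 36.5% ≤ 43%; LTV 85.7% ≤ 95% → qualifies.
Qualifying: Product A, Product C. Lowest rate is 8.22% → Product A.

Product A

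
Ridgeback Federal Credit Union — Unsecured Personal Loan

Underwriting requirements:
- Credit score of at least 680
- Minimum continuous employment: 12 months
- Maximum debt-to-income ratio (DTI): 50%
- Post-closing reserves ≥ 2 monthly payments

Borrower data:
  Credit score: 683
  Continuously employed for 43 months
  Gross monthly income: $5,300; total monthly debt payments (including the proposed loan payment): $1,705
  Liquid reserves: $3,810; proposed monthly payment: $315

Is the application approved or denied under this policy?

Approved

Credit score 683 ≥ 680 (meets)
Employment 43 ≥ 12 months
Debt-to-income = 1,705/5,300 = 32.2% — meets 50% limit
Liquid reserves cover 3,810/315 = 12.1 months — ≥ 2 required
All criteria satisfied.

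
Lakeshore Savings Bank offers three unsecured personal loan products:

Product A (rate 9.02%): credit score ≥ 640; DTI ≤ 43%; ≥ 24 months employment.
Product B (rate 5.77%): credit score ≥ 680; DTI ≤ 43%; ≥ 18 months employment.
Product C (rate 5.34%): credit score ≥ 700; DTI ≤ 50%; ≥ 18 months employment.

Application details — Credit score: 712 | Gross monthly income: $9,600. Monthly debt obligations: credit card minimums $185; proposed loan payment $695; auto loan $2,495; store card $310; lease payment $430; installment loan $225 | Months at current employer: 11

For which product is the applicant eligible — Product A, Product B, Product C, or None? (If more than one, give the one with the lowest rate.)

None

Total debts = (185 + 695 + 2,495 + 310 + 430 + 225) = 4,340; DTI = 4,340/9,600 = 45.2%.
Product A: score 712 ≥ 640; DTI 45.2% > 43%; employment 11 < 24 mo → does not qualify.
Product B: score 712 ≥ 680; DTI 45.2% > 43%; employment 11 < 18 mo → does not qualify.
Product C: score 712 ≥ 700; DTI 45.2% ≤ 50%; employment 11 < 18 mo → does not qualify.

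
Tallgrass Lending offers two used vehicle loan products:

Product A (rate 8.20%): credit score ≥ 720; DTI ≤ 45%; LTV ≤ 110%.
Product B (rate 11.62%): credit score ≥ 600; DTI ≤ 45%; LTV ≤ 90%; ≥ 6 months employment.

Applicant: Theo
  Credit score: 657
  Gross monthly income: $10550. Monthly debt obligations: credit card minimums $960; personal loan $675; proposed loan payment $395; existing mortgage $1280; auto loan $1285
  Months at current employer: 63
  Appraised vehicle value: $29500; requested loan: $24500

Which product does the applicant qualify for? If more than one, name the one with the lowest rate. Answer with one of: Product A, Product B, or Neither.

Total debts = (960 + 675 + 395 + 1,280 + 1,285) = 4,595; DTI = 4,595/10,550 = 43.6%.
LTV = 24,500/29,500 = 83.1%.
Product A: score 657 < 720; DTI 43.6% ≤ 45%; LTV 83.1% ≤ 110% → does not qualify.
Product B: score 657 ≥ 600; DTI 43.6% ≤ 45%; LTV 83.1% ≤ 90%; employment 63 ≥ 6 mo → qualifies.

Product B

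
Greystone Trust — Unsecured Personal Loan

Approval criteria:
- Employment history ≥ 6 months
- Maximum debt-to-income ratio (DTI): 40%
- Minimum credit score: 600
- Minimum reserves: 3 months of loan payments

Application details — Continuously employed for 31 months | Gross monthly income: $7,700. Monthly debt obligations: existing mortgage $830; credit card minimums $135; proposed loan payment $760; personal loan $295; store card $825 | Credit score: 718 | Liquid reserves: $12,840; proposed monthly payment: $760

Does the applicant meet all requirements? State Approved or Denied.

Approved

Employment 31 ≥ 6 months
Total monthly debts = (830 + 135 + 760 + 295 + 825) = 2,845. DTI = 2,845/7,700 = 36.9% ≤ 40%
Credit score 718 ≥ 600 (meets)
Reserves = 12,840/760 = 16.9 months ≥ 3
All criteria satisfied.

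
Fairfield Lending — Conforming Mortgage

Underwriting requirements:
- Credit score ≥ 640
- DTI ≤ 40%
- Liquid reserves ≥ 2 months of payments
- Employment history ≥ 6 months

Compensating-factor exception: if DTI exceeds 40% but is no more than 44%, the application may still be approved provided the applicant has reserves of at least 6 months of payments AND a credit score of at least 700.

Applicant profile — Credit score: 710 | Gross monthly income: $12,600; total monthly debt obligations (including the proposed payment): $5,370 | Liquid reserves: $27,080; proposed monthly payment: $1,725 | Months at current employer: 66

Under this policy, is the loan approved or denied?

Credit score 710 ≥ 640 (meets base)
DTI = 5,370/12,600 = 42.6% > 40% — standard DTI limit exceeded.
Reserves: 27,080 ÷ 1,725 = 15.7 months (meets 2-month minimum)
Employment 66 ≥ 6 months
42.6% falls in the override range (40%–44%), so the compensating-factor test applies.
Reserves 15.7 ≥ 6 months; credit score 710 ≥ 700.
Both compensating conditions met → exception applies.

Approved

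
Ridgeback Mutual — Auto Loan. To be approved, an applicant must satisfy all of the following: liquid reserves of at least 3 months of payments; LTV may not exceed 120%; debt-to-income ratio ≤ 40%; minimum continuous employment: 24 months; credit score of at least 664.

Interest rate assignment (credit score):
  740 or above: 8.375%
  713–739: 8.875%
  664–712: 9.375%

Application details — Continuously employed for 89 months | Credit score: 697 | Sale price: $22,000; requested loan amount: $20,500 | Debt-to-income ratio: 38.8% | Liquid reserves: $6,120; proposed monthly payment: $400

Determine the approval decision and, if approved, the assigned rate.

Approved at 9.375%

Credit score 697 ≥ 664 (meets minimum)
LTV = 20,500/22,000 = 93.2% ≤ 120%
Debt-to-income 38.8% vs 40% cap — pass
Employment 89 ≥ 24 months
Reserves = 6,120/400 = 15.3 months ≥ 3
All requirements met. Score 697 falls in the 664–712 tier → 9.375%.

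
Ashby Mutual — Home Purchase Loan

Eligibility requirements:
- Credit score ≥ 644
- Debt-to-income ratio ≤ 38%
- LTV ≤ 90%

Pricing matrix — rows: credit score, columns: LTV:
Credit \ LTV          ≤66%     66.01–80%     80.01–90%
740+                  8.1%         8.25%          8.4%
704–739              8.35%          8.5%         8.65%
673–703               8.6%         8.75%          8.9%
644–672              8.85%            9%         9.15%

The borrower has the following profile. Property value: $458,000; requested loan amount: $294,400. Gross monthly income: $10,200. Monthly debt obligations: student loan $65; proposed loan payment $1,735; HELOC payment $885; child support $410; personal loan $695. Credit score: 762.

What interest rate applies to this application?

Credit score 762 ≥ 644; Total monthly debts = (65 + 1,735 + 885 + 410 + 695) = 3,790. DTI: 3,790 ÷ 10,200 = 37.2%, within the 38% cap
LTV = 294,400/458,000 = 64.3% ≤ 90%
Credit 762 → row 740+; LTV 64.3% → column ≤66%. Grid cell → 8.1%.

8.1%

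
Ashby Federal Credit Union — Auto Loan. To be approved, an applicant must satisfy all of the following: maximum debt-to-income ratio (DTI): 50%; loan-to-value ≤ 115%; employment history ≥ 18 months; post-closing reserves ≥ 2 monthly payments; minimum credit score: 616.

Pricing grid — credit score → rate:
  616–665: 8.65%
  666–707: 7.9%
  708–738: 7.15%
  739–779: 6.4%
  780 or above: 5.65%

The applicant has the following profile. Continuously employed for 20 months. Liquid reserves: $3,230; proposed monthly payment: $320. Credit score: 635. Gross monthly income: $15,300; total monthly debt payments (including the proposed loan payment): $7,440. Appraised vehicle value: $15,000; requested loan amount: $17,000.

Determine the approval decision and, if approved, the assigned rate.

Approved at 8.65%

Credit score 635 ≥ 616 (meets minimum)
LTV: 17,000 ÷ 15,000 = 113.3%, within 115% cap
Reserves: 3,230 ÷ 320 = 10.1 months (meets 2-month minimum)
Employment 20 ≥ 18 months
DTI = 7,440/15,300 = 48.6% ≤ 50%
All requirements met. Score 635 falls in the 616–665 tier → 8.65%.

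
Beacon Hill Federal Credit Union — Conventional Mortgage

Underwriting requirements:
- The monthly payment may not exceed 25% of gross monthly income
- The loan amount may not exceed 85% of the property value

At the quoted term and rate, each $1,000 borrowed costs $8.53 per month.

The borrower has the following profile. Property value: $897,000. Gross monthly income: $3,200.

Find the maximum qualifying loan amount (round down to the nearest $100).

Payment cap: 25% × $3,200 = $800/month.
At $8.53 per $1,000, that supports 800/8.53 × 1,000 ≈ $93,786 → $93,700.
LTV cap: 85% × $897,000 = $762,450 → $762,400.
Binding constraint: payment-to-income.

$93,700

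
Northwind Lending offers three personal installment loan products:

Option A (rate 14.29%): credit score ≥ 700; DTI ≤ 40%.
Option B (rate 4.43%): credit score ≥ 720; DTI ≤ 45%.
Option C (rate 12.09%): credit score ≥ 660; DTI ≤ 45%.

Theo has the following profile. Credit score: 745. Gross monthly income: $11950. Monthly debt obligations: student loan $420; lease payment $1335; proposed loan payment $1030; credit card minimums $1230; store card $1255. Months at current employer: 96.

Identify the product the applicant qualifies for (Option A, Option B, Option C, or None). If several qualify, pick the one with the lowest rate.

Option B

Total debts = (420 + 1,335 + 1,030 + 1,230 + 1,255) = 5,270; DTI = 5,270/11,950 = 44.1%.
Option A: score 745 ≥ 700; DTI 44.1% > 40% → does not qualify.
Option B: score 745 ≥ 720; DTI 44.1% ≤ 45% → qualifies.
Option C: score 745 ≥ 660; DTI 44.1% ≤ 45% → qualifies.
Qualifying: Option B, Option C. Lowest rate is 4.43% → Option B.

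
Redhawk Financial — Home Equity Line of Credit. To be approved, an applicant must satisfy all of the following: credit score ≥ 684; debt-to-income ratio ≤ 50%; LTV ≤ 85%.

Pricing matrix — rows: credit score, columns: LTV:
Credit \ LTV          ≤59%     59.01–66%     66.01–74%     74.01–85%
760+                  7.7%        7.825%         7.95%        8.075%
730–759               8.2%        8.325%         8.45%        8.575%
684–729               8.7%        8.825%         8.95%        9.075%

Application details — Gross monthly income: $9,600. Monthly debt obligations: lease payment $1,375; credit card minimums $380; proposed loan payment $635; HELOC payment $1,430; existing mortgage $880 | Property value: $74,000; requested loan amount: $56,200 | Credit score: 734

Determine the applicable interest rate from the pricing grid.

Credit score 734 ≥ 684; Total monthly debts = (1,375 + 380 + 635 + 1,430 + 880) = 4,700. Debt-to-income = 4,700/9,600 = 49% — meets 50% limit
LTV = 56,200/74,000 = 75.9% ≤ 85%
Credit 734 → row 730–759; LTV 75.9% → column 74.01–85%. Grid cell → 8.575%.

8.575%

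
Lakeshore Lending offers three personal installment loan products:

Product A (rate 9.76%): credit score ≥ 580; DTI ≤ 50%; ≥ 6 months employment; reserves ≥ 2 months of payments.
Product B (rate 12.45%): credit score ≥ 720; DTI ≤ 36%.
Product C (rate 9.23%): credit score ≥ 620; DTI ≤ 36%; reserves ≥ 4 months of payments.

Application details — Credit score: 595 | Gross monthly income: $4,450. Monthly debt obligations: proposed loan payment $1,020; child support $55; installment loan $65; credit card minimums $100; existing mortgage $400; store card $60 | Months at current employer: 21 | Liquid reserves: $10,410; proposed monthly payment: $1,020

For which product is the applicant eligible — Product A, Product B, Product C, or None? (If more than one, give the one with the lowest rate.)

Total debts = (1,020 + 55 + 65 + 100 + 400 + 60) = 1,700; DTI = 1,700/4,450 = 38.2%.
Reserves = 10,410/1,020 = 10.2 months.
Product A: score 595 ≥ 580; DTI 38.2% ≤ 50%; employment 21 ≥ 6 mo; reserves 10.2 ≥ 2 mo → qualifies.
Product B: score 595 < 720; DTI 38.2% > 36% → does not qualify.
Product C: score 595 < 620; DTI 38.2% > 36%; reserves 10.2 ≥ 4 mo → does not qualify.

Product A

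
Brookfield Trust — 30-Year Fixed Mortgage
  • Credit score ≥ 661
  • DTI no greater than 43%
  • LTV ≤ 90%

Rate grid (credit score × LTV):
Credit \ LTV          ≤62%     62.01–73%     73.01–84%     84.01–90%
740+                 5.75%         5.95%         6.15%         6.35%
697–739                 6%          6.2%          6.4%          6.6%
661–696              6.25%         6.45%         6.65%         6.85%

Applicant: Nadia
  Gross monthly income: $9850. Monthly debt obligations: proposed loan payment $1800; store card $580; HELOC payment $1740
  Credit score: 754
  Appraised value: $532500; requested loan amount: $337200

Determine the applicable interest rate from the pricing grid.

Credit score 754 ≥ 661; Total monthly debts = (1,800 + 580 + 1,740) = 4,120. DTI: 4,120 ÷ 9,850 = 41.8%, within the 43% cap
Loan-to-value = 337,200/532,500 = 63.3% — pass (90% max)
Score 754 is in the 740+ band; LTV 63.3% is in the 62.01–73% band → 5.95%.

5.95%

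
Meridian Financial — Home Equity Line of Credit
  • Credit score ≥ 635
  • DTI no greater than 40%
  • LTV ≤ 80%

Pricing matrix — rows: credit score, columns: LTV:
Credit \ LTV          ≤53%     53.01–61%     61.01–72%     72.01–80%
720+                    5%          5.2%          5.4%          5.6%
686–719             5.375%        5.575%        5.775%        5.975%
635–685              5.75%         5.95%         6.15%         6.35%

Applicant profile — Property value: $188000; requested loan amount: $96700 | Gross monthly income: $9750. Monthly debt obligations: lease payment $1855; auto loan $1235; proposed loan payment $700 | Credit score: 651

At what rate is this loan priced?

5.75%

Credit score 651 ≥ 635; Total monthly debts = (1,855 + 1,235 + 700) = 3,790. Debt-to-income = 3,790/9,750 = 38.9% — meets 40% limit
Loan-to-value = 96,700/188,000 = 51.4% — pass (80% max)
Score 651 is in the 635–685 band; LTV 51.4% is in the ≤53% band → 5.75%.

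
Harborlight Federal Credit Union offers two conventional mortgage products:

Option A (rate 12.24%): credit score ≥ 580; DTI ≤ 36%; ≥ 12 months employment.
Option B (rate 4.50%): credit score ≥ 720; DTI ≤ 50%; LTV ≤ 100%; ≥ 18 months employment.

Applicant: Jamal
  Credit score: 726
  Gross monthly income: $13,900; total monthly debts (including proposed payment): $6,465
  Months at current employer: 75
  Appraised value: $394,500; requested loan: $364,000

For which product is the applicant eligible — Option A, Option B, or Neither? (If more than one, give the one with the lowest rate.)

DTI = 6,465/13,900 = 46.5%.
LTV = 364,000/394,500 = 92.3%.
Option A: score 726 ≥ 580; DTI 46.5% > 36%; employment 75 ≥ 12 mo → does not qualify.
Option B: score 726 ≥ 720; DTI 46.5% ≤ 50%; LTV 92.3% ≤ 100%; employment 75 ≥ 18 mo → qualifies.

Option B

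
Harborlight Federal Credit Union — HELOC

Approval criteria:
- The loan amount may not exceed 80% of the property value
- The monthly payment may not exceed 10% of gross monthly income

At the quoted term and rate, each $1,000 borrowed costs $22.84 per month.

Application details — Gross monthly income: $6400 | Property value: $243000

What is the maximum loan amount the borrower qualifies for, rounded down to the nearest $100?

Payment cap: 10% × $6,400 = $640/month.
At $22.84 per $1,000, that supports 640/22.84 × 1,000 ≈ $28,021 → $28,000.
LTV cap: 80% × $243,000 = $194,400 → $194,400.
Binding constraint: payment-to-income.

$28,000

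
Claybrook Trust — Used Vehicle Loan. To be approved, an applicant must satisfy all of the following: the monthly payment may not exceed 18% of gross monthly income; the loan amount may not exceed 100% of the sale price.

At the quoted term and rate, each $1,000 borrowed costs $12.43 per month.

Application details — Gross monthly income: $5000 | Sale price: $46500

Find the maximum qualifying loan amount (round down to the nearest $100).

Payment cap: 18% × $5,000 = $900/month.
At $12.43 per $1,000, that supports 900/12.43 × 1,000 ≈ $72,405 → $72,400.
LTV cap: 100% × $46,500 = $46,500 → $46,500.
Binding constraint: loan-to-value.

$46,500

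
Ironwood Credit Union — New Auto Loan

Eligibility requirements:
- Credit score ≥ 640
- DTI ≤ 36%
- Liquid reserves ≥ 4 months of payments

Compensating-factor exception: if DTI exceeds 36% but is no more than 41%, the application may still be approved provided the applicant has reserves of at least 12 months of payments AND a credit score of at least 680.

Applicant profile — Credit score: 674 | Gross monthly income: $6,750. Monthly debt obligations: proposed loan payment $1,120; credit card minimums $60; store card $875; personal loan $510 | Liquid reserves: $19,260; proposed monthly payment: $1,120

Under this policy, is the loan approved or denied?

Credit score 674 ≥ 640 (meets base)
Total debts = (1,120 + 60 + 875 + 510) = 2,565. DTI = 2,565/6,750 = 38% > 36% — standard DTI limit exceeded.
Reserves: 19,260 ÷ 1,120 = 17.2 months (meets 4-month minimum)
DTI 38% is within the 36%–41% exception band; checking compensating factors.
Override check — reserves: 17.2 mo (ok); score: 674 (below 680).
Compensating-factor requirement not fully met.

Denied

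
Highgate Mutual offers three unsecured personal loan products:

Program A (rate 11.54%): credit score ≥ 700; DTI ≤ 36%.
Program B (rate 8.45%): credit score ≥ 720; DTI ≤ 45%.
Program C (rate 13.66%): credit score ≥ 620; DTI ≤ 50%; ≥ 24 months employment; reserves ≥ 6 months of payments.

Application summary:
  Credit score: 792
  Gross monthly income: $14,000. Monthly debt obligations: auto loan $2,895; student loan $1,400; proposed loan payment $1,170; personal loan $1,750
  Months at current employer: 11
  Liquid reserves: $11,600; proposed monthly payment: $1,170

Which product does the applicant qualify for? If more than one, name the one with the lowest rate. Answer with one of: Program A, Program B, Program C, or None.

Total debts = (2,895 + 1,400 + 1,170 + 1,750) = 7,215; DTI = 7,215/14,000 = 51.5%.
Reserves = 11,600/1,170 = 9.9 months.
Program A: score 792 ≥ 700; DTI 51.5% > 36% → does not qualify.
Program B: score 792 ≥ 720; DTI 51.5% > 45% → does not qualify.
Program C: score 792 ≥ 620; DTI 51.5% > 50%; employment 11 < 24 mo; reserves 9.9 ≥ 6 mo → does not qualify.

None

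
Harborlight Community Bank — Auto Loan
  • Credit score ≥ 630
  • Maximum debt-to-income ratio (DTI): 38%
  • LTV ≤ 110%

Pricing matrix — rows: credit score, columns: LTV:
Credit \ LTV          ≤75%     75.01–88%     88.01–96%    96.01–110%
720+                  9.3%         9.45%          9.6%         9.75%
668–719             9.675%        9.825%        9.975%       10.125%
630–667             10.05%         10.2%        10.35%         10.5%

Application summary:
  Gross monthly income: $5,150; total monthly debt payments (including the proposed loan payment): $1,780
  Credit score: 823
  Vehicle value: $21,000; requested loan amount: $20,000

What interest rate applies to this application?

9.6%

Credit score 823 ≥ 630; Debt-to-income = 1,780/5,150 = 34.6% — meets 38% limit
LTV = 20,000/21,000 = 95.2% ≤ 110%
Score 823 is in the 720+ band; LTV 95.2% is in the 88.01–96% band → 9.6%.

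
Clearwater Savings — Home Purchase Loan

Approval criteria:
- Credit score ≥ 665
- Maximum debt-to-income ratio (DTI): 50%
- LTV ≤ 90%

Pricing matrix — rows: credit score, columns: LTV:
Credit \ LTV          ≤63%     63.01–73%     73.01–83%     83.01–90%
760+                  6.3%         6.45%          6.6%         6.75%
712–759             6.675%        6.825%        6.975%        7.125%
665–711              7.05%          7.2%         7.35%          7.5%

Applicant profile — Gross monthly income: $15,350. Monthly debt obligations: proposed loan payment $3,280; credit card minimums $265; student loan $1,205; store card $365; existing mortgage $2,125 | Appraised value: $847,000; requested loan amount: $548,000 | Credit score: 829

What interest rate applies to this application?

Credit score 829 ≥ 665; Total monthly debts = (3,280 + 265 + 1,205 + 365 + 2,125) = 7,240. DTI = 7,240/15,350 = 47.2% ≤ 50%
Loan-to-value = 548,000/847,000 = 64.7% — pass (90% max)
Credit 829 → row 760+; LTV 64.7% → column 63.01–73%. Grid cell → 6.45%.

6.45%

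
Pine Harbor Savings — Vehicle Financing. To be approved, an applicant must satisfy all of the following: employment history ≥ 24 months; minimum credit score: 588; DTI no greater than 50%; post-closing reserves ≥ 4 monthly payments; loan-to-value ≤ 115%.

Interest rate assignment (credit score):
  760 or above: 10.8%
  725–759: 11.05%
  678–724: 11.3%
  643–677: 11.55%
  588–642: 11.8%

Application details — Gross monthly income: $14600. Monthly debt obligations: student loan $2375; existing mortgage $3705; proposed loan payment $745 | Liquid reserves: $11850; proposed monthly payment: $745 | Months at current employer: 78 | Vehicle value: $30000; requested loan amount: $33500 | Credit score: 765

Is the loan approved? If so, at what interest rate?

Approved at 10.8%

Credit score 765 ≥ 588 (meets minimum)
Loan-to-value = 33,500/30,000 = 111.7% — pass (115% max)
Reserves = 11,850/745 = 15.9 months ≥ 4
Total monthly debts = (2,375 + 3,705 + 745) = 6,825. DTI = 6,825/14,600 = 46.7% ≤ 50%
Employment 78 ≥ 24 months
All requirements met. Score 765 falls in the 760 or above tier → 10.8%.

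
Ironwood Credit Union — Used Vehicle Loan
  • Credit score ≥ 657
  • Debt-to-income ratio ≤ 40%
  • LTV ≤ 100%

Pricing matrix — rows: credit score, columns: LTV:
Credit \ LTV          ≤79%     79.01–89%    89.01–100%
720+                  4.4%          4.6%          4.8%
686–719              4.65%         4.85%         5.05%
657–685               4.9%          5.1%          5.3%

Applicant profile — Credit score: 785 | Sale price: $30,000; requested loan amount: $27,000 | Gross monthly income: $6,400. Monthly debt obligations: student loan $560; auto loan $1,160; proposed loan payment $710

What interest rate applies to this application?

4.8%

Credit score 785 ≥ 657; Total monthly debts = (560 + 1,160 + 710) = 2,430. DTI = 2,430/6,400 = 38% ≤ 40%
LTV: 27,000 ÷ 30,000 = 90%, within 100% cap
Credit 785 → row 720+; LTV 90% → column 89.01–100%. Grid cell → 4.8%.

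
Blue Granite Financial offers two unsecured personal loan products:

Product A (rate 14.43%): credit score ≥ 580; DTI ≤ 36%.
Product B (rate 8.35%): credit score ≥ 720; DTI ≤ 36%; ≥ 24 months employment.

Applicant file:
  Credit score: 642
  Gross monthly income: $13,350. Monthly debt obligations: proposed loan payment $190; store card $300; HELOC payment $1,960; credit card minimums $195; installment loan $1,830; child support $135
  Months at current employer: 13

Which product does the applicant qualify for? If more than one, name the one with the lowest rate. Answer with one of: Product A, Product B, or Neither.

Product A

Total debts = (190 + 300 + 1,960 + 195 + 1,830 + 135) = 4,610; DTI = 4,610/13,350 = 34.5%.
Product A: score 642 ≥ 580; DTI 34.5% ≤ 36% → qualifies.
Product B: score 642 < 720; DTI 34.5% ≤ 36%; employment 13 < 24 mo → does not qualify.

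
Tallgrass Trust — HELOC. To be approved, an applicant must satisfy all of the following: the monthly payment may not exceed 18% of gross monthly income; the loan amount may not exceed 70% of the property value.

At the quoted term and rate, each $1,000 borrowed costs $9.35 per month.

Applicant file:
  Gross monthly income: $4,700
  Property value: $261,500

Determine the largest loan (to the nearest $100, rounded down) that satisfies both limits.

$90,400

Payment cap: 18% × $4,700 = $846/month.
At $9.35 per $1,000, that supports 846/9.35 × 1,000 ≈ $90,481 → $90,400.
LTV cap: 70% × $261,500 = $183,050 → $183,000.
Binding constraint: payment-to-income.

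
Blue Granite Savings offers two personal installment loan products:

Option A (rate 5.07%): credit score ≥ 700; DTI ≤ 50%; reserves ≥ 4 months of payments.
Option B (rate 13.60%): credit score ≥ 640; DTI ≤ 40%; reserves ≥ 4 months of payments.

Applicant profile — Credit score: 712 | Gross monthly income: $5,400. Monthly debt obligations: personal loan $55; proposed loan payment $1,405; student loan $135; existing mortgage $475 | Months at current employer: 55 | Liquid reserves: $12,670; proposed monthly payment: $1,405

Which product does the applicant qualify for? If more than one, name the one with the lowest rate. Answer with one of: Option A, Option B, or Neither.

Total debts = (55 + 1,405 + 135 + 475) = 2,070; DTI = 2,070/5,400 = 38.3%.
Reserves = 12,670/1,405 = 9.0 months.
Option A: score 712 ≥ 700; DTI 38.3% ≤ 50%; reserves 9.0 ≥ 4 mo → qualifies.
Option B: score 712 ≥ 640; DTI 38.3% ≤ 40%; reserves 9.0 ≥ 4 mo → qualifies.
Qualifying: Option A, Option B. Lowest rate is 5.07% → Option A.

Option A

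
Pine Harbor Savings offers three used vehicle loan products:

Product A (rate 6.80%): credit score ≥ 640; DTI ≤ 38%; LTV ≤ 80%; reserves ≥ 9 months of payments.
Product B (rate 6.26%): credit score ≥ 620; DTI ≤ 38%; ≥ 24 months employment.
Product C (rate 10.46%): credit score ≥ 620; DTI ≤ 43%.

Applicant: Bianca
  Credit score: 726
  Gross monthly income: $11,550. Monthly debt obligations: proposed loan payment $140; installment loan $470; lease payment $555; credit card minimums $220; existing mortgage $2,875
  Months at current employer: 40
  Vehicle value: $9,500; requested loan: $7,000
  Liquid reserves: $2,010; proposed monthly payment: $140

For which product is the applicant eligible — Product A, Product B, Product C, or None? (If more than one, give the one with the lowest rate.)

Total debts = (140 + 470 + 555 + 220 + 2,875) = 4,260; DTI = 4,260/11,550 = 36.9%.
LTV = 7,000/9,500 = 73.7%.
Reserves = 2,010/140 = 14.4 months.
Product A: score 726 ≥ 640; DTI 36.9% ≤ 38%; LTV 73.7% ≤ 80%; reserves 14.4 ≥ 9 mo → qualifies.
Product B: score 726 ≥ 620; DTI 36.9% ≤ 38%; employment 40 ≥ 24 mo → qualifies.
Product C: score 726 ≥ 620; DTI 36.9% ≤ 43% → qualifies.
Qualifying: Product A, Product B, Product C. Lowest rate is 6.26% → Product B.

Product B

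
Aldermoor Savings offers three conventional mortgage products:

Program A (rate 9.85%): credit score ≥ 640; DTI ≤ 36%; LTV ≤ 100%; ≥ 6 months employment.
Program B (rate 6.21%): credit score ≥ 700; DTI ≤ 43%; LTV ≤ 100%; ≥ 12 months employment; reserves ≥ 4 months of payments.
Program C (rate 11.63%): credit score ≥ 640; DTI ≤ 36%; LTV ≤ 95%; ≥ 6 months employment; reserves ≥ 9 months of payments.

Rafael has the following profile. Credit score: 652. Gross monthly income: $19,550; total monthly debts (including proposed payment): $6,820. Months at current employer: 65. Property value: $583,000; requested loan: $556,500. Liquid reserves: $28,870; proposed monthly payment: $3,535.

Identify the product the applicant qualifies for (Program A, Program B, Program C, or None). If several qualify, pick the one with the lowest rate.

DTI = 6,820/19,550 = 34.9%.
LTV = 556,500/583,000 = 95.5%.
Reserves = 28,870/3,535 = 8.2 months.
Program A: score 652 ≥ 640; DTI 34.9% ≤ 36%; LTV 95.5% ≤ 100%; employment 65 ≥ 6 mo → qualifies.
Program B: score 652 < 700; DTI 34.9% ≤ 43%; LTV 95.5% ≤ 100%; employment 65 ≥ 12 mo; reserves 8.2 ≥ 4 mo → does not qualify.
Program C: score 652 ≥ 640; DTI 34.9% ≤ 36%; LTV 95.5% > 95%; employment 65 ≥ 6 mo; reserves 8.2 < 9 mo → does not qualify.

Program A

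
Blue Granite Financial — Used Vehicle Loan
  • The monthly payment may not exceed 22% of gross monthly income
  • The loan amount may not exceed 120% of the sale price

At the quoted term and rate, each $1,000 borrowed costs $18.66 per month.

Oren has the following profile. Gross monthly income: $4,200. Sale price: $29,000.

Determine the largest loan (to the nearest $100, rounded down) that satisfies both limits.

$34,800

Payment cap: 22% × $4,200 = $924/month.
At $18.66 per $1,000, that supports 924/18.66 × 1,000 ≈ $49,517 → $49,500.
LTV cap: 120% × $29,000 = $34,800 → $34,800.
Binding constraint: loan-to-value.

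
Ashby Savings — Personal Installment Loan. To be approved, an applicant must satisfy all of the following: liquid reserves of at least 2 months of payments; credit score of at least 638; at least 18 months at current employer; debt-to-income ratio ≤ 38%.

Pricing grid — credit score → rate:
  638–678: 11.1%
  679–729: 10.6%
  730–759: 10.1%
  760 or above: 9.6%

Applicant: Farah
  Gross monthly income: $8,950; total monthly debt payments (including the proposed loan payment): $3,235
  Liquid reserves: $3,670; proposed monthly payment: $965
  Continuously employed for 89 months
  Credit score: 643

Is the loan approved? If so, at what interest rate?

Credit score 643 ≥ 638 (meets minimum)
Reserves = 3,670/965 = 3.8 months ≥ 2
Employment 89 ≥ 18 months
DTI = 3,235/8,950 = 36.1% ≤ 38%
All requirements met. Score 643 falls in the 638–678 tier → 11.1%.

Approved at 11.1%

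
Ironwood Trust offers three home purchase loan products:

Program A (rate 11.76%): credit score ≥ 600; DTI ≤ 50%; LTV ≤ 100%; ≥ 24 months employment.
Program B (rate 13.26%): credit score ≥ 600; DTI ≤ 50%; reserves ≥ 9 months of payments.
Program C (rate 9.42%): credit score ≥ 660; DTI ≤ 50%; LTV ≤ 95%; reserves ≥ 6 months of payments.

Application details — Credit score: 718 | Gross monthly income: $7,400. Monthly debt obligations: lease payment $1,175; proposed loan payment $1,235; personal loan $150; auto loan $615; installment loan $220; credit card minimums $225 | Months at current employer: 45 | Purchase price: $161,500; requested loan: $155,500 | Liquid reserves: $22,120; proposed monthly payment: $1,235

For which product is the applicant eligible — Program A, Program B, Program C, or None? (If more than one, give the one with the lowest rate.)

Program A

Total debts = (1,175 + 1,235 + 150 + 615 + 220 + 225) = 3,620; DTI = 3,620/7,400 = 48.9%.
LTV = 155,500/161,500 = 96.3%.
Reserves = 22,120/1,235 = 17.9 months.
Program A: score 718 ≥ 600; DTI 48.9% ≤ 50%; LTV 96.3% ≤ 100%; employment 45 ≥ 24 mo → qualifies.
Program B: score 718 ≥ 600; DTI 48.9% ≤ 50%; reserves 17.9 ≥ 9 mo → qualifies.
Program C: score 718 ≥ 660; DTI 48.9% ≤ 50%; LTV 96.3% > 95%; reserves 17.9 ≥ 6 mo → does not qualify.
Qualifying: Program A, Program B. Lowest rate is 11.76% → Program A.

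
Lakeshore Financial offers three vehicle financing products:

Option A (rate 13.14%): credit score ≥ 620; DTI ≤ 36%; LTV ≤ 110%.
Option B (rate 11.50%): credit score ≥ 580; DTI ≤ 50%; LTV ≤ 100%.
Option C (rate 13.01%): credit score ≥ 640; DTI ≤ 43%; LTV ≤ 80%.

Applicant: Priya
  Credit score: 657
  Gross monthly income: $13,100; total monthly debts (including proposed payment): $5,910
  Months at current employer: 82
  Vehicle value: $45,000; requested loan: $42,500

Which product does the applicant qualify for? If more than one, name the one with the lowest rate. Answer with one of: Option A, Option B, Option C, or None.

DTI = 5,910/13,100 = 45.1%.
LTV = 42,500/45,000 = 94.4%.
Option A: score 657 ≥ 620; DTI 45.1% > 36%; LTV 94.4% ≤ 110% → does not qualify.
Option B: score 657 ≥ 580; DTI 45.1% ≤ 50%; LTV 94.4% ≤ 100% → qualifies.
Option C: score 657 ≥ 640; DTI 45.1% > 43%; LTV 94.4% > 80% → does not qualify.

Option B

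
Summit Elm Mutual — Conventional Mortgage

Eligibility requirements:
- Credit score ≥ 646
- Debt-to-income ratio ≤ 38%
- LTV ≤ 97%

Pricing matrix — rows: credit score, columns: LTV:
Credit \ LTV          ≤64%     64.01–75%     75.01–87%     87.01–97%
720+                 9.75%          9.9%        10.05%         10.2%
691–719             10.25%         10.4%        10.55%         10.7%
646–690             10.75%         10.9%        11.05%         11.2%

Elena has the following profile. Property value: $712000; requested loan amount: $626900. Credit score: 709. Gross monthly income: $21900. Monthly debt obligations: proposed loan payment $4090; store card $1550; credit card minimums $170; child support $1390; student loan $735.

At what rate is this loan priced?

10.7%

Credit score 709 ≥ 646; Total monthly debts = (4,090 + 1,550 + 170 + 1,390 + 735) = 7,935. DTI: 7,935 ÷ 21,900 = 36.2%, within the 38% cap
LTV = 626,900/712,000 = 88% ≤ 97%
Score 709 is in the 691–719 band; LTV 88% is in the 87.01–97% band → 10.7%.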